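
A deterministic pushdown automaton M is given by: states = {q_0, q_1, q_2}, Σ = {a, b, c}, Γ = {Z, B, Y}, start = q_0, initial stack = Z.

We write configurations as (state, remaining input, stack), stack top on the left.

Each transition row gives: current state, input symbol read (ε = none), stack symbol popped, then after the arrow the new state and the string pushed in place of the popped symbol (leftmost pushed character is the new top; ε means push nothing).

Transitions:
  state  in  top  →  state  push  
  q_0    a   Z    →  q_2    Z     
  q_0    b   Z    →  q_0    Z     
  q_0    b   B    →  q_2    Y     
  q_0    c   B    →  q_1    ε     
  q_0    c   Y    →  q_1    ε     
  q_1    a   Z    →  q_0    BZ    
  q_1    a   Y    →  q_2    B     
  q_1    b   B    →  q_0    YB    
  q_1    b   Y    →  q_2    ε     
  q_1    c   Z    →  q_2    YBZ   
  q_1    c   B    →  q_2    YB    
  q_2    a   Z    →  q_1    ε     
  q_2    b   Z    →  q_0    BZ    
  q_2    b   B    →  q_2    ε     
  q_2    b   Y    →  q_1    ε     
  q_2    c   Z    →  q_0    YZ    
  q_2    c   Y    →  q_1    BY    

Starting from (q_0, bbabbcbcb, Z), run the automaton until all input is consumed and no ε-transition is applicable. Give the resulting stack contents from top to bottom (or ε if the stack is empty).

YBYZ

(q_0, bbabbcbcb, Z) ⊢ (q_0, babbcbcb, Z) ⊢ (q_0, abbcbcb, Z) ⊢ (q_2, bbcbcb, Z) ⊢ (q_0, bcbcb, BZ) ⊢ (q_2, cbcb, YZ) ⊢ (q_1, bcb, BYZ) ⊢ (q_0, cb, YBYZ) ⊢ (q_1, b, BYZ) ⊢ (q_0, ε, YBYZ)
All input consumed in state q_0 with stack YBYZ.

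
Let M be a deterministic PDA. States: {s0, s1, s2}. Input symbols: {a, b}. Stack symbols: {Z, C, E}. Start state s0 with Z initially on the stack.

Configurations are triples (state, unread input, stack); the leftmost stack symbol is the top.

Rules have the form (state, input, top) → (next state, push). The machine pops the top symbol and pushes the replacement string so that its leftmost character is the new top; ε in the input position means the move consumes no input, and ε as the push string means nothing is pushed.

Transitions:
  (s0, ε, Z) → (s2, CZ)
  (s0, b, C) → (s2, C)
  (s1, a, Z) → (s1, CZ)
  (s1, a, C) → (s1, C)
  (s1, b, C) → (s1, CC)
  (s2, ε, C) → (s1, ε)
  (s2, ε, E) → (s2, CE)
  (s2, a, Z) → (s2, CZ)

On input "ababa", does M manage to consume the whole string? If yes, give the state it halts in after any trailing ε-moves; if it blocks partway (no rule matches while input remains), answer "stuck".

s1

(s0, ababa, Z)
  ε-move, top Z: go to s2, push CZ → (s2, ababa, CZ)
  ε-move, top C: go to s1, push ε → (s1, ababa, Z)
  read a, top Z: go to s1, push CZ → (s1, baba, CZ)
  read b, top C: go to s1, push CC → (s1, aba, CCZ)
  read a, top C: go to s1, push C → (s1, ba, CCZ)
  read b, top C: go to s1, push CC → (s1, a, CCCZ)
  read a, top C: go to s1, push C → (s1, ε, CCCZ)
All input consumed; M is in state s1.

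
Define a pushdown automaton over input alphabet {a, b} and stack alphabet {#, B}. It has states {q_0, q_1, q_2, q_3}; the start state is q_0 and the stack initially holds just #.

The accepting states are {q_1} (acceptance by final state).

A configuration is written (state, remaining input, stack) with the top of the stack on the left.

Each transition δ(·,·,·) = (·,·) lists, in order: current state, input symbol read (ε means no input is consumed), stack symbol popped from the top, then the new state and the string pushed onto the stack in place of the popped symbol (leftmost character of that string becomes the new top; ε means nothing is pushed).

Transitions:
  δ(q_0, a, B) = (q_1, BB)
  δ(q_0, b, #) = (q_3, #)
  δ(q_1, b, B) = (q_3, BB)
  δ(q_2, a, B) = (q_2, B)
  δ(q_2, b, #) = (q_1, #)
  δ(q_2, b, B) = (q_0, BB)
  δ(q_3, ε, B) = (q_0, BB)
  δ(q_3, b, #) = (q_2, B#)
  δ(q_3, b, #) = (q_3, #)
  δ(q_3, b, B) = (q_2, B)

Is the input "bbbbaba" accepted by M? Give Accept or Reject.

Accept

One accepting computation: (q_0, bbbbaba, #) ⊢ (q_3, bbbaba, #) ⊢ (q_3, bbaba, #) ⊢ (q_3, baba, #) ⊢ (q_2, aba, B#) ⊢ (q_2, ba, B#) ⊢ (q_0, a, BB#) ⊢ (q_1, ε, BBB#)
All input consumed and state q_1 ∈ F.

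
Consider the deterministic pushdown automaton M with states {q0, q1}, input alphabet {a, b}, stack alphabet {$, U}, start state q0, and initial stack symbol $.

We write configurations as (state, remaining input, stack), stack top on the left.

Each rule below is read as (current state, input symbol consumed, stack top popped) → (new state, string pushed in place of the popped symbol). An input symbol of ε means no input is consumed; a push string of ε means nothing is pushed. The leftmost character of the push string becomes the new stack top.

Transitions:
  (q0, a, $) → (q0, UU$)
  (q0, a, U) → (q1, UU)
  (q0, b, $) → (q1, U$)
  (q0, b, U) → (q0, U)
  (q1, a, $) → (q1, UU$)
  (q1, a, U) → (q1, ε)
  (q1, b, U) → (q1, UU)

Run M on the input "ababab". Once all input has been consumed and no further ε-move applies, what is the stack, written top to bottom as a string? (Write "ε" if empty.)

(q0, ababab, $) ⊢ (q0, babab, UU$) ⊢ (q0, abab, UU$) ⊢ (q1, bab, UUU$) ⊢ (q1, ab, UUUU$) ⊢ (q1, b, UUU$) ⊢ (q1, ε, UUUU$)
All input consumed in state q1 with stack UUUU$.

UUUU$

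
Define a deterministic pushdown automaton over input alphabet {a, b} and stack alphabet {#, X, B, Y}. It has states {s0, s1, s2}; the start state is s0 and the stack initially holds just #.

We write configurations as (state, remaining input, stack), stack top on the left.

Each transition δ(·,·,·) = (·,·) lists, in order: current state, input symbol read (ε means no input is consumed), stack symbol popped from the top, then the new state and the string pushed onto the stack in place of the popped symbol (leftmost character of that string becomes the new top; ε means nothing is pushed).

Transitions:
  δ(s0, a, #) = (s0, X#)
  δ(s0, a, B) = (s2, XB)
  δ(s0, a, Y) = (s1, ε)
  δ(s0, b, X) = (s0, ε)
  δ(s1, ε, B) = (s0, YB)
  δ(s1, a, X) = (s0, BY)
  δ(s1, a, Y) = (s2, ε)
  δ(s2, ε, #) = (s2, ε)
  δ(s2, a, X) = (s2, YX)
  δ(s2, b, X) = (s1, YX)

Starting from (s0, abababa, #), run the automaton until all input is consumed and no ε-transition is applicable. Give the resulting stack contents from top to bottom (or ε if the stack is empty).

(s0, abababa, #)
  read a, top #: go to s0, push X# → (s0, bababa, X#)
  read b, top X: go to s0, push ε → (s0, ababa, #)
  read a, top #: go to s0, push X# → (s0, baba, X#)
  read b, top X: go to s0, push ε → (s0, aba, #)
  read a, top #: go to s0, push X# → (s0, ba, X#)
  read b, top X: go to s0, push ε → (s0, a, #)
  read a, top #: go to s0, push X# → (s0, ε, X#)
All input consumed in state s0 with stack X#.

X#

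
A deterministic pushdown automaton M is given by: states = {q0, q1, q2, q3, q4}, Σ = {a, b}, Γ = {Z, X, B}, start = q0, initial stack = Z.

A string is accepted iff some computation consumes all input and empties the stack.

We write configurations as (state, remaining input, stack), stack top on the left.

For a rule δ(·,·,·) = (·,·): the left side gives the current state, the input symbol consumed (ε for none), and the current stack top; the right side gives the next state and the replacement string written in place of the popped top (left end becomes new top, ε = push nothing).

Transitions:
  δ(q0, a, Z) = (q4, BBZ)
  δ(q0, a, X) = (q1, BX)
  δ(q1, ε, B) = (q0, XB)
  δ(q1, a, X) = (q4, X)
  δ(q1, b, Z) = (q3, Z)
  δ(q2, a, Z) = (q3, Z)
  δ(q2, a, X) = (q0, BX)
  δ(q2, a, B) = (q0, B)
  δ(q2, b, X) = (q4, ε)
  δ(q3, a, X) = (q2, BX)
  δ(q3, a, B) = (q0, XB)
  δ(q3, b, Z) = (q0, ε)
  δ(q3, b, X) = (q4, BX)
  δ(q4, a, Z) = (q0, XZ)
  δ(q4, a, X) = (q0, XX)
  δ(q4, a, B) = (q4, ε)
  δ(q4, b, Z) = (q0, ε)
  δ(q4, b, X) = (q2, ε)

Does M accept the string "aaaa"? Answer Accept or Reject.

(q0, aaaa, Z) ⊢ (q4, aaa, BBZ) ⊢ (q4, aa, BZ) ⊢ (q4, a, Z) ⊢ (q0, ε, XZ)
All input consumed; stack is XZ, not empty, and no further ε-move applies.

Reject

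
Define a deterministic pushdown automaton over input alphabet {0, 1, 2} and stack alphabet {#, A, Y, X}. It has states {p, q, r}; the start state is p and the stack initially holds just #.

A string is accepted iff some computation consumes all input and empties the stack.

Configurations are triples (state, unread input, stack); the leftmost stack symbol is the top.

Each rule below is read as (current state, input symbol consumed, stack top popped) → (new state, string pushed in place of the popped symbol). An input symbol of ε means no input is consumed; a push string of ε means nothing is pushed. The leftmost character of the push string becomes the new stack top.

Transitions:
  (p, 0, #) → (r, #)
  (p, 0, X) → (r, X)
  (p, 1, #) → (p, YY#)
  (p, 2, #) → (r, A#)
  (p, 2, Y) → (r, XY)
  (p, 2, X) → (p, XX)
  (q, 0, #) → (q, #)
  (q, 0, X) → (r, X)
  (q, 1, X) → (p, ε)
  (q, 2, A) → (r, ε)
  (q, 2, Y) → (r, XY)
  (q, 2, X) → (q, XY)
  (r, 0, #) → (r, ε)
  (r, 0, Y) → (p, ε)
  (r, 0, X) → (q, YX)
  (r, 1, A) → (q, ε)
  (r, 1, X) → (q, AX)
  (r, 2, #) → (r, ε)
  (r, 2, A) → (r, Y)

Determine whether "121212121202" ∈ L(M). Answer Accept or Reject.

(p, 121212121202, #)
  read 1, top #: go to p, push YY# → (p, 21212121202, YY#)
  read 2, top Y: go to r, push XY → (r, 1212121202, XYY#)
  read 1, top X: go to q, push AX → (q, 212121202, AXYY#)
  read 2, top A: go to r, push ε → (r, 12121202, XYY#)
  read 1, top X: go to q, push AX → (q, 2121202, AXYY#)
  read 2, top A: go to r, push ε → (r, 121202, XYY#)
  read 1, top X: go to q, push AX → (q, 21202, AXYY#)
  read 2, top A: go to r, push ε → (r, 1202, XYY#)
  read 1, top X: go to q, push AX → (q, 202, AXYY#)
  read 2, top A: go to r, push ε → (r, 02, XYY#)
  read 0, top X: go to q, push YX → (q, 2, YXYY#)
  read 2, top Y: go to r, push XY → (r, ε, XYXYY#)
All input consumed; stack is XYXYY#, not empty, and no further ε-move applies.

Reject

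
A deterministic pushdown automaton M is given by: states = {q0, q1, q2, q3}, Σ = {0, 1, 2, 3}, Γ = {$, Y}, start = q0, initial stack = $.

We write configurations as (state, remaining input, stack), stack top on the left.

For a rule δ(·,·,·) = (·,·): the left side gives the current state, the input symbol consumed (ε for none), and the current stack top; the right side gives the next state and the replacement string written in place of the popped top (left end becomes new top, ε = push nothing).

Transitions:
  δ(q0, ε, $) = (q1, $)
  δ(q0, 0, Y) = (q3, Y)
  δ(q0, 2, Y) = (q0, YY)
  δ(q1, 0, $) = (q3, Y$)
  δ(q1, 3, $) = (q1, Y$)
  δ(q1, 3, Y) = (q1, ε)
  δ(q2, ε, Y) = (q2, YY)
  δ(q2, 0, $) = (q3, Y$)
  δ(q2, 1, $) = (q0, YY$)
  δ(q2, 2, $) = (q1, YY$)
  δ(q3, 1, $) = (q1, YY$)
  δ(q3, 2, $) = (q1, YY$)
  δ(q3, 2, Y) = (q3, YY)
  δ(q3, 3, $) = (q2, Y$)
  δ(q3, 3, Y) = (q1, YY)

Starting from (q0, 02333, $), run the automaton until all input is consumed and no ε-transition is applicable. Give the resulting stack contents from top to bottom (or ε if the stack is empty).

Y$

(q0, 02333, $)
  ε-move, top $: go to q1, push $ → (q1, 02333, $)
  read 0, top $: go to q3, push Y$ → (q3, 2333, Y$)
  read 2, top Y: go to q3, push YY → (q3, 333, YY$)
  read 3, top Y: go to q1, push YY → (q1, 33, YYY$)
  read 3, top Y: go to q1, push ε → (q1, 3, YY$)
  read 3, top Y: go to q1, push ε → (q1, ε, Y$)
All input consumed in state q1 with stack Y$.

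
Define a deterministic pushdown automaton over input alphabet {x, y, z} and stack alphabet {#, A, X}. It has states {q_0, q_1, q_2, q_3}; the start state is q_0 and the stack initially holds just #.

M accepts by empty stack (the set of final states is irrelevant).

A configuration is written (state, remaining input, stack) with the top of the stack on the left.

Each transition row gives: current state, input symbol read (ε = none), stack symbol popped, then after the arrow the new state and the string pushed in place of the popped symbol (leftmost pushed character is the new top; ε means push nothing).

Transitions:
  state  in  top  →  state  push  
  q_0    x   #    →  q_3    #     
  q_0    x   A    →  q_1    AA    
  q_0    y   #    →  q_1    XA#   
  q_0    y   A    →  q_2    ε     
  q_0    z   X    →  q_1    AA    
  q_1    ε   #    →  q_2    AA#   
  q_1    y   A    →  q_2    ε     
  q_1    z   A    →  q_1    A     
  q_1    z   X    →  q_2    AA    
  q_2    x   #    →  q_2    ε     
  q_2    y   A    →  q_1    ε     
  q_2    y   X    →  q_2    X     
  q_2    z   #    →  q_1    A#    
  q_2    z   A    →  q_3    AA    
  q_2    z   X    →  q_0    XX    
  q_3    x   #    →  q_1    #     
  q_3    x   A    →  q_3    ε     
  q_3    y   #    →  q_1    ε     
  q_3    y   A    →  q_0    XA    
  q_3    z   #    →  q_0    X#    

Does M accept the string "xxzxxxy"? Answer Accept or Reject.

(q_0, xxzxxxy, #)
  read x, top #: go to q_3, push # → (q_3, xzxxxy, #)
  read x, top #: go to q_1, push # → (q_1, zxxxy, #)
  ε-move, top #: go to q_2, push AA# → (q_2, zxxxy, AA#)
  read z, top A: go to q_3, push AA → (q_3, xxxy, AAA#)
  read x, top A: go to q_3, push ε → (q_3, xxy, AA#)
  read x, top A: go to q_3, push ε → (q_3, xy, A#)
  read x, top A: go to q_3, push ε → (q_3, y, #)
  read y, top #: go to q_1, push ε → (q_1, ε, ε)
All input consumed and the stack is empty.

Accept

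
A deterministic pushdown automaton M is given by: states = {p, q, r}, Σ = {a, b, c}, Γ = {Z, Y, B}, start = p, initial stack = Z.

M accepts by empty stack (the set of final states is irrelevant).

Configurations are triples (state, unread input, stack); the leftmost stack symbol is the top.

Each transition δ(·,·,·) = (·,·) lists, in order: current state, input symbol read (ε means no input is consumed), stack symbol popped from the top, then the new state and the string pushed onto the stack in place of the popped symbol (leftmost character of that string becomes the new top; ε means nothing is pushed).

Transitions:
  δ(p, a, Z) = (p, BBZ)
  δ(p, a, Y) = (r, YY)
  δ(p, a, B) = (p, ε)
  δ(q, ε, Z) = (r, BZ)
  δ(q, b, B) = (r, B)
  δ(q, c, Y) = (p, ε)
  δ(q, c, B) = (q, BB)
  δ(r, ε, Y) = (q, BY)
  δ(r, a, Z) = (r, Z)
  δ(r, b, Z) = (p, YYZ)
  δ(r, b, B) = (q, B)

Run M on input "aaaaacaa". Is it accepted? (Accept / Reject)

(p, aaaaacaa, Z)
  read a, top Z: go to p, push BBZ → (p, aaaacaa, BBZ)
  read a, top B: go to p, push ε → (p, aaacaa, BZ)
  read a, top B: go to p, push ε → (p, aacaa, Z)
  read a, top Z: go to p, push BBZ → (p, acaa, BBZ)
  read a, top B: go to p, push ε → (p, caa, BZ)
No transition applies at (p, caa, BZ); input not fully consumed.

Reject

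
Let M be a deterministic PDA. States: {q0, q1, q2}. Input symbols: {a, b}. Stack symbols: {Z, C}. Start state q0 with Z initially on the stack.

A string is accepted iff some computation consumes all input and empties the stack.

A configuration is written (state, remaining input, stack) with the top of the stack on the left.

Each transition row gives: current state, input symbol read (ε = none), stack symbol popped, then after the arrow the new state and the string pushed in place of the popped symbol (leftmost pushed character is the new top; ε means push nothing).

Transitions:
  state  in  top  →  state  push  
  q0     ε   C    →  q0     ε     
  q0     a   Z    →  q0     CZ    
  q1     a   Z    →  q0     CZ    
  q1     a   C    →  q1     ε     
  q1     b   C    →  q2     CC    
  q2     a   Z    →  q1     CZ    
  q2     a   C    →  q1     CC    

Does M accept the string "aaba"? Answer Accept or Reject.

(q0, aaba, Z)
  read a, top Z: go to q0, push CZ → (q0, aba, CZ)
  ε-move, top C: go to q0, push ε → (q0, aba, Z)
  read a, top Z: go to q0, push CZ → (q0, ba, CZ)
  ε-move, top C: go to q0, push ε → (q0, ba, Z)
No transition applies at (q0, ba, Z); input not fully consumed.

Reject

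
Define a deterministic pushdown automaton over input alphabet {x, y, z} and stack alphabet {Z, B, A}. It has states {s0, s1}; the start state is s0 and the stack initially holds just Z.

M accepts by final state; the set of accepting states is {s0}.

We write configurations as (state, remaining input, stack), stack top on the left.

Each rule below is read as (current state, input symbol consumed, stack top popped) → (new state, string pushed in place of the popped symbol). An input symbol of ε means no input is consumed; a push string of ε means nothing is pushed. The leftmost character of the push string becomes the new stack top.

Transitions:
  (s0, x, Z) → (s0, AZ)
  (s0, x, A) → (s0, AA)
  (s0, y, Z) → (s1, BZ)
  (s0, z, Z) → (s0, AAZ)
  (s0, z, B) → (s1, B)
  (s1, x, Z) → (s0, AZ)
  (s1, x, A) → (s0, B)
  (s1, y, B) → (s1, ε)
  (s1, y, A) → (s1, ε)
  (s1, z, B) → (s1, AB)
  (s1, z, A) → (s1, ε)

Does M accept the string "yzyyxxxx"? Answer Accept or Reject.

(s0, yzyyxxxx, Z)
  read y, top Z: go to s1, push BZ → (s1, zyyxxxx, BZ)
  read z, top B: go to s1, push AB → (s1, yyxxxx, ABZ)
  read y, top A: go to s1, push ε → (s1, yxxxx, BZ)
  read y, top B: go to s1, push ε → (s1, xxxx, Z)
  read x, top Z: go to s0, push AZ → (s0, xxx, AZ)
  read x, top A: go to s0, push AA → (s0, xx, AAZ)
  read x, top A: go to s0, push AA → (s0, x, AAAZ)
  read x, top A: go to s0, push AA → (s0, ε, AAAAZ)
All input consumed; state s0 ∈ F.

Accept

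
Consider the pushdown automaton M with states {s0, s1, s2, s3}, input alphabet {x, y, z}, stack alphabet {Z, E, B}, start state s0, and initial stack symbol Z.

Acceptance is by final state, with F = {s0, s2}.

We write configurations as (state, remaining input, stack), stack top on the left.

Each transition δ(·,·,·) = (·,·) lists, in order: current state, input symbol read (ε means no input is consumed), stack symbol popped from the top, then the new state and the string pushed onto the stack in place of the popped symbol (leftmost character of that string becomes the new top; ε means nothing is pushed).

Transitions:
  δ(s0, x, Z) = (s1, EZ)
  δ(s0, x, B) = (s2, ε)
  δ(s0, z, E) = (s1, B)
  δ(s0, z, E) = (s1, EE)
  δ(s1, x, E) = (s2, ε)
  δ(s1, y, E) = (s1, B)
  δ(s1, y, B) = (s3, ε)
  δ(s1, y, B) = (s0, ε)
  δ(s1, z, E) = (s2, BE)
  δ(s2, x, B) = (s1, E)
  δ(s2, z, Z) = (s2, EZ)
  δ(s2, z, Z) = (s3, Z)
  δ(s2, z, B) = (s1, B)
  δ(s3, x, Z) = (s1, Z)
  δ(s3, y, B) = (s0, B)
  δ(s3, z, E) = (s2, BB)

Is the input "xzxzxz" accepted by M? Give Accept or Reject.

Accept

One accepting computation: (s0, xzxzxz, Z) ⊢ (s1, zxzxz, EZ) ⊢ (s2, xzxz, BEZ) ⊢ (s1, zxz, EEZ) ⊢ (s2, xz, BEEZ) ⊢ (s1, z, EEEZ) ⊢ (s2, ε, BEEEZ)
All input consumed and state s2 ∈ F.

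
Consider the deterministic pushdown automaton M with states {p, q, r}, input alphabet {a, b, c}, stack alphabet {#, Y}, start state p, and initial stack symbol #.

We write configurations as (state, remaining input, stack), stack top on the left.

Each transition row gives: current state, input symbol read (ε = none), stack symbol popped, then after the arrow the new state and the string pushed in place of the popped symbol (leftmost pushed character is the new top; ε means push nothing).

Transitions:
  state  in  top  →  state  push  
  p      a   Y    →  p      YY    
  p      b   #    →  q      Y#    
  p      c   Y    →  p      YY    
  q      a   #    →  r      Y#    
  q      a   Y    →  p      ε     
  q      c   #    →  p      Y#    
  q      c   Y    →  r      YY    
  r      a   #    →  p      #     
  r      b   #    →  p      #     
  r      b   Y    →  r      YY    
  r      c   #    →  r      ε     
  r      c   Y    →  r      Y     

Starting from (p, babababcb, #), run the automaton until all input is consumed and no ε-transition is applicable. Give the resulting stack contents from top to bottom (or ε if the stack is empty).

(p, babababcb, #)
  read b, top #: go to q, push Y# → (q, abababcb, Y#)
  read a, top Y: go to p, push ε → (p, bababcb, #)
  read b, top #: go to q, push Y# → (q, ababcb, Y#)
  read a, top Y: go to p, push ε → (p, babcb, #)
  read b, top #: go to q, push Y# → (q, abcb, Y#)
  read a, top Y: go to p, push ε → (p, bcb, #)
  read b, top #: go to q, push Y# → (q, cb, Y#)
  read c, top Y: go to r, push YY → (r, b, YY#)
  read b, top Y: go to r, push YY → (r, ε, YYY#)
All input consumed in state r with stack YYY#.

YYY#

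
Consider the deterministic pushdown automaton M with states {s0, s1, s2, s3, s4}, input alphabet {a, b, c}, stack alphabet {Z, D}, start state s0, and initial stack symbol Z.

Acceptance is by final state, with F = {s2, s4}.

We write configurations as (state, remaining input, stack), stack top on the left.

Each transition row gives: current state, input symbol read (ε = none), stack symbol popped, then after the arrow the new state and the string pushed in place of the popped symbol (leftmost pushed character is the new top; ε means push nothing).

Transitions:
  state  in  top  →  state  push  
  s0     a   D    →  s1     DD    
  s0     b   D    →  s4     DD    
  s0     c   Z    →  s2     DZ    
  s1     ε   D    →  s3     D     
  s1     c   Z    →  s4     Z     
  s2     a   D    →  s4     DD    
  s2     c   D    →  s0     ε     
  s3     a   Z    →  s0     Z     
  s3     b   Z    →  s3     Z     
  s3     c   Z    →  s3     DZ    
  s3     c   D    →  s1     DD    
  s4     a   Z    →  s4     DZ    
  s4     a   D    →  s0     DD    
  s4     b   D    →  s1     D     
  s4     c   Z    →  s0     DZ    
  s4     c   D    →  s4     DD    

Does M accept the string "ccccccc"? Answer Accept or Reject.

Accept

(s0, ccccccc, Z) ⊢ (s2, cccccc, DZ) ⊢ (s0, ccccc, Z) ⊢ (s2, cccc, DZ) ⊢ (s0, ccc, Z) ⊢ (s2, cc, DZ) ⊢ (s0, c, Z) ⊢ (s2, ε, DZ)
All input consumed; state s2 ∈ F.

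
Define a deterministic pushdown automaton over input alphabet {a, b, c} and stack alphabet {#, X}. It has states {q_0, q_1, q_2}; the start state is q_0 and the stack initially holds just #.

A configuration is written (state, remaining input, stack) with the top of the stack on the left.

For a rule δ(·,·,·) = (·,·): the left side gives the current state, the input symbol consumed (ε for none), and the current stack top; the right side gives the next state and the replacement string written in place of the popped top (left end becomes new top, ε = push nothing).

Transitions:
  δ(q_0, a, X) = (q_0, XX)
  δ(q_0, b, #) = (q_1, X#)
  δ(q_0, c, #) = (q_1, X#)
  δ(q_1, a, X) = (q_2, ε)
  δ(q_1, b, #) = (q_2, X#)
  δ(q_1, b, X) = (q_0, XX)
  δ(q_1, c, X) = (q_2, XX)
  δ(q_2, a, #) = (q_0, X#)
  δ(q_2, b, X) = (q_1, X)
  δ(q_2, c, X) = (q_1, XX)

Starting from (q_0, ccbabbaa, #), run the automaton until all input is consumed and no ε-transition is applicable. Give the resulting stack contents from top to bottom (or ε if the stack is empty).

(q_0, ccbabbaa, #)
  read c, top #: go to q_1, push X# → (q_1, cbabbaa, X#)
  read c, top X: go to q_2, push XX → (q_2, babbaa, XX#)
  read b, top X: go to q_1, push X → (q_1, abbaa, XX#)
  read a, top X: go to q_2, push ε → (q_2, bbaa, X#)
  read b, top X: go to q_1, push X → (q_1, baa, X#)
  read b, top X: go to q_0, push XX → (q_0, aa, XX#)
  read a, top X: go to q_0, push XX → (q_0, a, XXX#)
  read a, top X: go to q_0, push XX → (q_0, ε, XXXX#)
All input consumed in state q_0 with stack XXXX#.

XXXX#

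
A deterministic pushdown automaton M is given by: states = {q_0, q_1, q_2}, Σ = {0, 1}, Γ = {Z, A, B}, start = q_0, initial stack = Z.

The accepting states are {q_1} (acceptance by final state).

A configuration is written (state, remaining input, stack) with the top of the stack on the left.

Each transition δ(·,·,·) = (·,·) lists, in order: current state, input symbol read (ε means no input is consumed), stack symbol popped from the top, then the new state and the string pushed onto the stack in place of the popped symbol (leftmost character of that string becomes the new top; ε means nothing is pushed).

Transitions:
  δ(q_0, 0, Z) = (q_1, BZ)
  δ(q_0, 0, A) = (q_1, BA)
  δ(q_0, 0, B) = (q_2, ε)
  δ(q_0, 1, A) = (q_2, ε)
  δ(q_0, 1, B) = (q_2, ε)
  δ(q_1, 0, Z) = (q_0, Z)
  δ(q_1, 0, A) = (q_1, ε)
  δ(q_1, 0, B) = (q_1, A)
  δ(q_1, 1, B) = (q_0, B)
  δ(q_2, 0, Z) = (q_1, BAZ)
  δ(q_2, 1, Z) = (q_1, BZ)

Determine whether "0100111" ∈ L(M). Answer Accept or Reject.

(q_0, 0100111, Z) ⊢ (q_1, 100111, BZ) ⊢ (q_0, 00111, BZ) ⊢ (q_2, 0111, Z) ⊢ (q_1, 111, BAZ) ⊢ (q_0, 11, BAZ) ⊢ (q_2, 1, AZ)
No transition applies at (q_2, 1, AZ); input not fully consumed.

Reject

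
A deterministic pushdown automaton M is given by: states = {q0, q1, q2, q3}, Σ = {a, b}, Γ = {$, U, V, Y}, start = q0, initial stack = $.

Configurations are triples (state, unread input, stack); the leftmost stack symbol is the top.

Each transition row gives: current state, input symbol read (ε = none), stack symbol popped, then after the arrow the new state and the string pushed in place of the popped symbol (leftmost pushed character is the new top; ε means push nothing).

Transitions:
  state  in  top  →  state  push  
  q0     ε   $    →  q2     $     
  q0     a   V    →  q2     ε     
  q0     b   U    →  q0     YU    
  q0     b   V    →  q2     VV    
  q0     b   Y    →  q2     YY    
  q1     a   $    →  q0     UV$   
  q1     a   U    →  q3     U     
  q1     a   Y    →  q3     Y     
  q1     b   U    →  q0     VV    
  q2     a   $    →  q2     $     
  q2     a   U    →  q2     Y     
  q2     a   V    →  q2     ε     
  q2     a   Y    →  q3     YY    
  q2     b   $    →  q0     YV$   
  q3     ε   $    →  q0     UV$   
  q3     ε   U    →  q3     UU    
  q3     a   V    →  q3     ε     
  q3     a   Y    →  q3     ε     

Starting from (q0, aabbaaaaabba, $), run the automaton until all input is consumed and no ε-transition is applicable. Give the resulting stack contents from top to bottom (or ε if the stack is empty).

(q0, aabbaaaaabba, $)
  ε-move, top $: go to q2, push $ → (q2, aabbaaaaabba, $)
  read a, top $: go to q2, push $ → (q2, abbaaaaabba, $)
  read a, top $: go to q2, push $ → (q2, bbaaaaabba, $)
  read b, top $: go to q0, push YV$ → (q0, baaaaabba, YV$)
  read b, top Y: go to q2, push YY → (q2, aaaaabba, YYV$)
  read a, top Y: go to q3, push YY → (q3, aaaabba, YYYV$)
  read a, top Y: go to q3, push ε → (q3, aaabba, YYV$)
  read a, top Y: go to q3, push ε → (q3, aabba, YV$)
  read a, top Y: go to q3, push ε → (q3, abba, V$)
  read a, top V: go to q3, push ε → (q3, bba, $)
  ε-move, top $: go to q0, push UV$ → (q0, bba, UV$)
  read b, top U: go to q0, push YU → (q0, ba, YUV$)
  read b, top Y: go to q2, push YY → (q2, a, YYUV$)
  read a, top Y: go to q3, push YY → (q3, ε, YYYUV$)
All input consumed in state q3 with stack YYYUV$.

YYYUV$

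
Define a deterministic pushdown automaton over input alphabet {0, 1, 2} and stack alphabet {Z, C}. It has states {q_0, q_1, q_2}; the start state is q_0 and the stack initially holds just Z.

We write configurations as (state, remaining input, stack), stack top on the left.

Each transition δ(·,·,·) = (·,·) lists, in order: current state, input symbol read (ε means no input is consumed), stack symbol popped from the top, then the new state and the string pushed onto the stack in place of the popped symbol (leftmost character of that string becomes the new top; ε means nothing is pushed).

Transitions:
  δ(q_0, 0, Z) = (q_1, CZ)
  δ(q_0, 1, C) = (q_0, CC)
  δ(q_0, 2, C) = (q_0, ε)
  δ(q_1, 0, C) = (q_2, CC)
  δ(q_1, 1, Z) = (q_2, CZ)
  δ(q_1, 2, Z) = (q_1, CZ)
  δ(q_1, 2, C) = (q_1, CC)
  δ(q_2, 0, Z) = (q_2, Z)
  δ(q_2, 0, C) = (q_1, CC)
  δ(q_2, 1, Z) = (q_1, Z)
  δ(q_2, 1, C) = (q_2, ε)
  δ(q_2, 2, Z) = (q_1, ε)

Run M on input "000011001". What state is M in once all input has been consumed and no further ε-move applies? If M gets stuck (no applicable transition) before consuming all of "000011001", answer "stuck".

(q_0, 000011001, Z)
  read 0, top Z: go to q_1, push CZ → (q_1, 00011001, CZ)
  read 0, top C: go to q_2, push CC → (q_2, 0011001, CCZ)
  read 0, top C: go to q_1, push CC → (q_1, 011001, CCCZ)
  read 0, top C: go to q_2, push CC → (q_2, 11001, CCCCZ)
  read 1, top C: go to q_2, push ε → (q_2, 1001, CCCZ)
  read 1, top C: go to q_2, push ε → (q_2, 001, CCZ)
  read 0, top C: go to q_1, push CC → (q_1, 01, CCCZ)
  read 0, top C: go to q_2, push CC → (q_2, 1, CCCCZ)
  read 1, top C: go to q_2, push ε → (q_2, ε, CCCZ)
All input consumed; M is in state q_2.

q_2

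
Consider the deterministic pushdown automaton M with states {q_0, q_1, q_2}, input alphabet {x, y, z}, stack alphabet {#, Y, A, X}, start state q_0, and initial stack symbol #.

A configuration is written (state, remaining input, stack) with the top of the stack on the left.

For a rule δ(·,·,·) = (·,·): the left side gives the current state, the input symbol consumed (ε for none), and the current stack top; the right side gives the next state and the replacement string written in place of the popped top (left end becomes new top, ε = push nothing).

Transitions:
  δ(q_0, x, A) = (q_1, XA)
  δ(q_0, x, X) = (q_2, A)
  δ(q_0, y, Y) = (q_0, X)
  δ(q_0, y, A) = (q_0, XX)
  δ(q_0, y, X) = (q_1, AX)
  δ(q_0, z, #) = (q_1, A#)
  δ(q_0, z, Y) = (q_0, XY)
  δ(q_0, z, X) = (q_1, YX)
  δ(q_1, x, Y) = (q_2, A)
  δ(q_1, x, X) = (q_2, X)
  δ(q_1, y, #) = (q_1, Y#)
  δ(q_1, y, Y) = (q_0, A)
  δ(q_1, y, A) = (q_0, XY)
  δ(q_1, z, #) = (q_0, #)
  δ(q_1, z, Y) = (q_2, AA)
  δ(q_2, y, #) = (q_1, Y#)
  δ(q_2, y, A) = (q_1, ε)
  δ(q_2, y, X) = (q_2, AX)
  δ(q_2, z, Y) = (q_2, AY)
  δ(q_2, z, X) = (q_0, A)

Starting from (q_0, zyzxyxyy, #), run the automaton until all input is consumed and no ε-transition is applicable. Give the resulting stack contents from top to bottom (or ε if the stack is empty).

(q_0, zyzxyxyy, #)
  read z, top #: go to q_1, push A# → (q_1, yzxyxyy, A#)
  read y, top A: go to q_0, push XY → (q_0, zxyxyy, XY#)
  read z, top X: go to q_1, push YX → (q_1, xyxyy, YXY#)
  read x, top Y: go to q_2, push A → (q_2, yxyy, AXY#)
  read y, top A: go to q_1, push ε → (q_1, xyy, XY#)
  read x, top X: go to q_2, push X → (q_2, yy, XY#)
  read y, top X: go to q_2, push AX → (q_2, y, AXY#)
  read y, top A: go to q_1, push ε → (q_1, ε, XY#)
All input consumed in state q_1 with stack XY#.

XY#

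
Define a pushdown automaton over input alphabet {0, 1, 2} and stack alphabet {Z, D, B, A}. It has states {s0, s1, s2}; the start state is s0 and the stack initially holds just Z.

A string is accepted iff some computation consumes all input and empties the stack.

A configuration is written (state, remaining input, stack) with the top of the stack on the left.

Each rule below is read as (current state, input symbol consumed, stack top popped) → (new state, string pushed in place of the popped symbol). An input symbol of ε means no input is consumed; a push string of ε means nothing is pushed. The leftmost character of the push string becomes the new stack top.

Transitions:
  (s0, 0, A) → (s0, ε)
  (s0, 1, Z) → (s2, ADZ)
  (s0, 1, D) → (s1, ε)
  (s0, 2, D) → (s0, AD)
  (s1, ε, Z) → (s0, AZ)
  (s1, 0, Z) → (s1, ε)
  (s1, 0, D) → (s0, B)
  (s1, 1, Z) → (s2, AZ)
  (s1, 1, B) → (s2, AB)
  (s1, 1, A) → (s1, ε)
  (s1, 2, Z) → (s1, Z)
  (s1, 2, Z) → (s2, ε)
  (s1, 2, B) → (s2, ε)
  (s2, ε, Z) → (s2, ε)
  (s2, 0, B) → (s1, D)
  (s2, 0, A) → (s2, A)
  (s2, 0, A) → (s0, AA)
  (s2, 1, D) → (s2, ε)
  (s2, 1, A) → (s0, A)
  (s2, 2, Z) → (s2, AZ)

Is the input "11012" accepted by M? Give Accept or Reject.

One accepting computation: (s0, 11012, Z) ⊢ (s2, 1012, ADZ) ⊢ (s0, 012, ADZ) ⊢ (s0, 12, DZ) ⊢ (s1, 2, Z) ⊢ (s2, ε, ε)
All input consumed and the stack is empty.

Accept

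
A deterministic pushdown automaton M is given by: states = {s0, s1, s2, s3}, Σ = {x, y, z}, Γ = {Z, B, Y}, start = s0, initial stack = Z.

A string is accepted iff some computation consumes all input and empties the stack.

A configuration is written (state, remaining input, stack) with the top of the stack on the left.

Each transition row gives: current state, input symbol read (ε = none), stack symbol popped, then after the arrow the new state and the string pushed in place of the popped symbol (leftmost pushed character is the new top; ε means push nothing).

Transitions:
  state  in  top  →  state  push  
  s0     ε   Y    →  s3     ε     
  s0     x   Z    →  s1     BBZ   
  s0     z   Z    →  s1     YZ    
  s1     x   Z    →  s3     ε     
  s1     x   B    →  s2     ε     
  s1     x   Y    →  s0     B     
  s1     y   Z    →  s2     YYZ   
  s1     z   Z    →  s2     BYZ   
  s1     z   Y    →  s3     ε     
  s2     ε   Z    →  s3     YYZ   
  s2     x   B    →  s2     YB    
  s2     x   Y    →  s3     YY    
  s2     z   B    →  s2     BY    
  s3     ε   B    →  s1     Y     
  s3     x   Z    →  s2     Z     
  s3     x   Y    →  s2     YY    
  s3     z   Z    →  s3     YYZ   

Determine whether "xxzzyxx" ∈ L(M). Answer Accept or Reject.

Reject

(s0, xxzzyxx, Z)
  read x, top Z: go to s1, push BBZ → (s1, xzzyxx, BBZ)
  read x, top B: go to s2, push ε → (s2, zzyxx, BZ)
  read z, top B: go to s2, push BY → (s2, zyxx, BYZ)
  read z, top B: go to s2, push BY → (s2, yxx, BYYZ)
No transition applies at (s2, yxx, BYYZ); input not fully consumed.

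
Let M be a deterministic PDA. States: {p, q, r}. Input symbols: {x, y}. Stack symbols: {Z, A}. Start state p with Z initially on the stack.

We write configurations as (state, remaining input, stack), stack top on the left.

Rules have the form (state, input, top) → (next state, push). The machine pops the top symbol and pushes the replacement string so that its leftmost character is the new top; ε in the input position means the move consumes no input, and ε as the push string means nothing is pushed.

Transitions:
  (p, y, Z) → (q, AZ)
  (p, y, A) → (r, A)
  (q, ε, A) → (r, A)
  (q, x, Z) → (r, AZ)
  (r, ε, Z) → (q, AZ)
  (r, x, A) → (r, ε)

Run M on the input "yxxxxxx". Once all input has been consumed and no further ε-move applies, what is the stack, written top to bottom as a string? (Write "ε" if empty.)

AZ

(p, yxxxxxx, Z)
  read y, top Z: go to q, push AZ → (q, xxxxxx, AZ)
  ε-move, top A: go to r, push A → (r, xxxxxx, AZ)
  read x, top A: go to r, push ε → (r, xxxxx, Z)
  ε-move, top Z: go to q, push AZ → (q, xxxxx, AZ)
  ε-move, top A: go to r, push A → (r, xxxxx, AZ)
  read x, top A: go to r, push ε → (r, xxxx, Z)
  ε-move, top Z: go to q, push AZ → (q, xxxx, AZ)
  ε-move, top A: go to r, push A → (r, xxxx, AZ)
  read x, top A: go to r, push ε → (r, xxx, Z)
  ε-move, top Z: go to q, push AZ → (q, xxx, AZ)
  ε-move, top A: go to r, push A → (r, xxx, AZ)
  read x, top A: go to r, push ε → (r, xx, Z)
  ε-move, top Z: go to q, push AZ → (q, xx, AZ)
  ε-move, top A: go to r, push A → (r, xx, AZ)
  read x, top A: go to r, push ε → (r, x, Z)
  ε-move, top Z: go to q, push AZ → (q, x, AZ)
  ε-move, top A: go to r, push A → (r, x, AZ)
  read x, top A: go to r, push ε → (r, ε, Z)
  ε-move, top Z: go to q, push AZ → (q, ε, AZ)
  ε-move, top A: go to r, push A → (r, ε, AZ)
All input consumed in state r with stack AZ.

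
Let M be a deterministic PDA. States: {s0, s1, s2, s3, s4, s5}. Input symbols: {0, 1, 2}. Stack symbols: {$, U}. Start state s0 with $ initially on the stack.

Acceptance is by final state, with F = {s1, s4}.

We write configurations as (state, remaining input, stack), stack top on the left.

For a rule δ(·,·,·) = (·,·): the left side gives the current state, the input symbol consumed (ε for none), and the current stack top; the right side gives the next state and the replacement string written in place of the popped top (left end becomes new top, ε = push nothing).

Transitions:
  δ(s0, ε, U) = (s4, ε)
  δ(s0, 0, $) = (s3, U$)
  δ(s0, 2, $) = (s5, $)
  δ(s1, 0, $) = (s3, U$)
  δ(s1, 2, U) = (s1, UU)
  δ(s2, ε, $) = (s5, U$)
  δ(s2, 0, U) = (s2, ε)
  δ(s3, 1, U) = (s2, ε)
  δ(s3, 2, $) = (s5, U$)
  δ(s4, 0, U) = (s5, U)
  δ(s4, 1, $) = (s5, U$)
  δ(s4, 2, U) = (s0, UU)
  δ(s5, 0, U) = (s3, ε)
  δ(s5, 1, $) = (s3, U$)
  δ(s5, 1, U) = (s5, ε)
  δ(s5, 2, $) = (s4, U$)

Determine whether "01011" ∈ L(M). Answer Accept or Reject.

Reject

(s0, 01011, $)
  read 0, top $: go to s3, push U$ → (s3, 1011, U$)
  read 1, top U: go to s2, push ε → (s2, 011, $)
  ε-move, top $: go to s5, push U$ → (s5, 011, U$)
  read 0, top U: go to s3, push ε → (s3, 11, $)
No transition applies at (s3, 11, $); input not fully consumed.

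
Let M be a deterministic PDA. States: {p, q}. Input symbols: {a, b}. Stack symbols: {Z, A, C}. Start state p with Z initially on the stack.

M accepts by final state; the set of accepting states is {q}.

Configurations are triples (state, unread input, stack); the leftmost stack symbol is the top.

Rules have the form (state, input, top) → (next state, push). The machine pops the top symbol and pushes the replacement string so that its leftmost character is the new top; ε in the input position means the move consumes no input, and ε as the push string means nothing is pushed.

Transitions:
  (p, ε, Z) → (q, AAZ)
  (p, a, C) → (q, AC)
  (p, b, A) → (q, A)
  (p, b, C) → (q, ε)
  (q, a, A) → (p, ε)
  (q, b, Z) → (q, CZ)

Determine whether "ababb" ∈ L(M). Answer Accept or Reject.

Reject

(p, ababb, Z) ⊢ (q, ababb, AAZ) ⊢ (p, babb, AZ) ⊢ (q, abb, AZ) ⊢ (p, bb, Z) ⊢ (q, bb, AAZ)
No transition applies at (q, bb, AAZ); input not fully consumed.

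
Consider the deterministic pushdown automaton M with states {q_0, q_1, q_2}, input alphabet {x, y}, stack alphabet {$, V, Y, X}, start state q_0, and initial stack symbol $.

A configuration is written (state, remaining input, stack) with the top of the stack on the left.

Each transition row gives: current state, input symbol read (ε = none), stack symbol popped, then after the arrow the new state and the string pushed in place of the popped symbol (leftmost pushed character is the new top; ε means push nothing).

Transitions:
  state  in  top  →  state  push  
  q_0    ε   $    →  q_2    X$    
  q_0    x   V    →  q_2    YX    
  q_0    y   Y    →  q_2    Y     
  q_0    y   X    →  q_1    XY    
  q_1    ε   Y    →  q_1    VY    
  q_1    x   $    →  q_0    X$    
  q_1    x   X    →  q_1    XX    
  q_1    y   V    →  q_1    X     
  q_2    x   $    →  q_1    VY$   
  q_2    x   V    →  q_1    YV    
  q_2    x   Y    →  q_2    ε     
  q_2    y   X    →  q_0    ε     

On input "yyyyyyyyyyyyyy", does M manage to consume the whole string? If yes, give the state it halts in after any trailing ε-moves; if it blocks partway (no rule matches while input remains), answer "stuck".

(q_0, yyyyyyyyyyyyyy, $) ⊢ (q_2, yyyyyyyyyyyyyy, X$) ⊢ (q_0, yyyyyyyyyyyyy, $) ⊢ (q_2, yyyyyyyyyyyyy, X$) ⊢ (q_0, yyyyyyyyyyyy, $) ⊢ (q_2, yyyyyyyyyyyy, X$) ⊢ (q_0, yyyyyyyyyyy, $) ⊢ (q_2, yyyyyyyyyyy, X$) ⊢ (q_0, yyyyyyyyyy, $) ⊢ (q_2, yyyyyyyyyy, X$) ⊢ (q_0, yyyyyyyyy, $) ⊢ (q_2, yyyyyyyyy, X$) ⊢ (q_0, yyyyyyyy, $) ⊢ (q_2, yyyyyyyy, X$) ⊢ (q_0, yyyyyyy, $) ⊢ (q_2, yyyyyyy, X$) ⊢ (q_0, yyyyyy, $) ⊢ (q_2, yyyyyy, X$) ⊢ (q_0, yyyyy, $) ⊢ (q_2, yyyyy, X$) ⊢ (q_0, yyyy, $) ⊢ (q_2, yyyy, X$) ⊢ (q_0, yyy, $) ⊢ (q_2, yyy, X$) ⊢ (q_0, yy, $) ⊢ (q_2, yy, X$) ⊢ (q_0, y, $) ⊢ (q_2, y, X$) ⊢ (q_0, ε, $) ⊢ (q_2, ε, X$)
All input consumed; M is in state q_2.

q_2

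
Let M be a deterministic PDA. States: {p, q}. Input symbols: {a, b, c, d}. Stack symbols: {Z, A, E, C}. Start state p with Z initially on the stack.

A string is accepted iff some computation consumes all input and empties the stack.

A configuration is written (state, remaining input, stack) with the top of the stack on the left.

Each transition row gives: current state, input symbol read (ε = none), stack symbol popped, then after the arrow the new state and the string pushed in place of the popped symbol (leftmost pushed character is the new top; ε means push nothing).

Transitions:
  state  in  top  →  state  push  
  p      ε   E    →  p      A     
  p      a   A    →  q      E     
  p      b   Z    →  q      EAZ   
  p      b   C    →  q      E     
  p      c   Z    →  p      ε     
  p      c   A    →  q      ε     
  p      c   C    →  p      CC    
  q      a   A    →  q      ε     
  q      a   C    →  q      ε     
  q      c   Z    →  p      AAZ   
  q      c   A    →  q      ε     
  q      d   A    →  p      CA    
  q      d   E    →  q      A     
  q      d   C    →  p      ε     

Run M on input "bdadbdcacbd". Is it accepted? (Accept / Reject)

Reject

(p, bdadbdcacbd, Z)
  read b, top Z: go to q, push EAZ → (q, dadbdcacbd, EAZ)
  read d, top E: go to q, push A → (q, adbdcacbd, AAZ)
  read a, top A: go to q, push ε → (q, dbdcacbd, AZ)
  read d, top A: go to p, push CA → (p, bdcacbd, CAZ)
  read b, top C: go to q, push E → (q, dcacbd, EAZ)
  read d, top E: go to q, push A → (q, cacbd, AAZ)
  read c, top A: go to q, push ε → (q, acbd, AZ)
  read a, top A: go to q, push ε → (q, cbd, Z)
  read c, top Z: go to p, push AAZ → (p, bd, AAZ)
No transition applies at (p, bd, AAZ); input not fully consumed.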